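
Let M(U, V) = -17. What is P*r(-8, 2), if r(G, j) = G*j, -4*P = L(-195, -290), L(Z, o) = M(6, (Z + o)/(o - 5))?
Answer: -68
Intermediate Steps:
L(Z, o) = -17
P = 17/4 (P = -¼*(-17) = 17/4 ≈ 4.2500)
P*r(-8, 2) = 17*(-8*2)/4 = (17/4)*(-16) = -68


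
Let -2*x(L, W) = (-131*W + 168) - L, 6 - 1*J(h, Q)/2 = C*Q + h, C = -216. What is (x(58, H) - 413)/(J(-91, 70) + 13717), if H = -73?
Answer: -10499/88302 ≈ -0.11890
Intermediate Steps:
J(h, Q) = 12 - 2*h + 432*Q (J(h, Q) = 12 - 2*(-216*Q + h) = 12 - 2*(h - 216*Q) = 12 + (-2*h + 432*Q) = 12 - 2*h + 432*Q)
x(L, W) = -84 + L/2 + 131*W/2 (x(L, W) = -((-131*W + 168) - L)/2 = -((168 - 131*W) - L)/2 = -(168 - L - 131*W)/2 = -84 + L/2 + 131*W/2)
(x(58, H) - 413)/(J(-91, 70) + 13717) = ((-84 + (1/2)*58 + (131/2)*(-73)) - 413)/((12 - 2*(-91) + 432*70) + 13717) = ((-84 + 29 - 9563/2) - 413)/((12 + 182 + 30240) + 13717) = (-9673/2 - 413)/(30434 + 13717) = -10499/2/44151 = -10499/2*1/44151 = -10499/88302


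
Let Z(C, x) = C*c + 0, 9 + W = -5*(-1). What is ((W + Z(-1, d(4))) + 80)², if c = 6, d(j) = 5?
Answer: 4900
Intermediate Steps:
W = -4 (W = -9 - 5*(-1) = -9 + 5 = -4)
Z(C, x) = 6*C (Z(C, x) = C*6 + 0 = 6*C + 0 = 6*C)
((W + Z(-1, d(4))) + 80)² = ((-4 + 6*(-1)) + 80)² = ((-4 - 6) + 80)² = (-10 + 80)² = 70² = 4900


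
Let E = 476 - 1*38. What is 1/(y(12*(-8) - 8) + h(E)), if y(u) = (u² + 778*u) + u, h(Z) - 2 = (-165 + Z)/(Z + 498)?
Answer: -24/1684745 ≈ -1.4245e-5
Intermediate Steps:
E = 438 (E = 476 - 38 = 438)
h(Z) = 2 + (-165 + Z)/(498 + Z) (h(Z) = 2 + (-165 + Z)/(Z + 498) = 2 + (-165 + Z)/(498 + Z))
y(u) = u² + 779*u
1/(y(12*(-8) - 8) + h(E)) = 1/((12*(-8) - 8)*(779 + (12*(-8) - 8)) + 3*(277 + 438)/(498 + 438)) = 1/((-96 - 8)*(779 + (-96 - 8)) + 3*715/936) = 1/(-104*(779 - 104) + 3*(1/936)*715) = 1/(-104*675 + 55/24) = 1/(-70200 + 55/24) = 1/(-1684745/24) = -24/1684745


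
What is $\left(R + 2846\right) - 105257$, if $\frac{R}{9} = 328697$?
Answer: $2855862$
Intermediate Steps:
$R = 2958273$ ($R = 9 \cdot 328697 = 2958273$)
$\left(R + 2846\right) - 105257 = \left(2958273 + 2846\right) - 105257 = 2961119 - 105257 = 2855862$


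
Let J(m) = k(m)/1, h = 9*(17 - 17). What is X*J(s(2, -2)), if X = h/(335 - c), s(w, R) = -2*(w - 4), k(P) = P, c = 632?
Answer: 0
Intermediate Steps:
h = 0 (h = 9*0 = 0)
s(w, R) = 8 - 2*w (s(w, R) = -2*(-4 + w) = 8 - 2*w)
X = 0 (X = 0/(335 - 1*632) = 0/(335 - 632) = 0/(-297) = 0*(-1/297) = 0)
J(m) = m (J(m) = m/1 = m*1 = m)
X*J(s(2, -2)) = 0*(8 - 2*2) = 0*(8 - 4) = 0*4 = 0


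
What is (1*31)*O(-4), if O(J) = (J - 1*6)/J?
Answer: 155/2 ≈ 77.500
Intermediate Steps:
O(J) = (-6 + J)/J (O(J) = (J - 6)/J = (-6 + J)/J)
(1*31)*O(-4) = (1*31)*((-6 - 4)/(-4)) = 31*(-1/4*(-10)) = 31*(5/2) = 155/2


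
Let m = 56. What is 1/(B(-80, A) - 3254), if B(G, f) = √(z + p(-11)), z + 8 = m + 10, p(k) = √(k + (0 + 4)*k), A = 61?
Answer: -1/(3254 - √(58 + I*√55)) ≈ -0.00030804 - 4.6106e-8*I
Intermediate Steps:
p(k) = √5*√k (p(k) = √(k + 4*k) = √(5*k) = √5*√k)
z = 58 (z = -8 + (56 + 10) = -8 + 66 = 58)
B(G, f) = √(58 + I*√55) (B(G, f) = √(58 + √5*√(-11)) = √(58 + √5*(I*√11)) = √(58 + I*√55))
1/(B(-80, A) - 3254) = 1/(√(58 + I*√55) - 3254) = 1/(-3254 + √(58 + I*√55))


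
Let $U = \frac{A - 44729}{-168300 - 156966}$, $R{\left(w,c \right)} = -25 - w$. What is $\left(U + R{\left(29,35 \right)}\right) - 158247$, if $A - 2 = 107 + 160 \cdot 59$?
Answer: $- \frac{25744948943}{162633} \approx -1.583 \cdot 10^{5}$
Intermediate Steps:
$A = 9549$ ($A = 2 + \left(107 + 160 \cdot 59\right) = 2 + \left(107 + 9440\right) = 2 + 9547 = 9549$)
$U = \frac{17590}{162633}$ ($U = \frac{9549 - 44729}{-168300 - 156966} = - \frac{35180}{-325266} = \left(-35180\right) \left(- \frac{1}{325266}\right) = \frac{17590}{162633} \approx 0.10816$)
$\left(U + R{\left(29,35 \right)}\right) - 158247 = \left(\frac{17590}{162633} - 54\right) - 158247 = - \frac{8764592}{162633} - 158247 = - \frac{25744948943}{162633}$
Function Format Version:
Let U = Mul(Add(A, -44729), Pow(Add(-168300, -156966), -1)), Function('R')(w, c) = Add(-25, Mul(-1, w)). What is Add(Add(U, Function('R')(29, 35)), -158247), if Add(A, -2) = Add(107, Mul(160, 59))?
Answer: Rational(-25744948943, 162633) ≈ -1.5830e+5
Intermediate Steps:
A = 9549 (A = Add(2, Add(107, Mul(160, 59))) = Add(2, Add(107, 9440)) = Add(2, 9547) = 9549)
U = Rational(17590, 162633) (U = Mul(Add(9549, -44729), Pow(Add(-168300, -156966), -1)) = Mul(-35180, Pow(-325266, -1)) = Mul(-35180, Rational(-1, 325266)) = Rational(17590, 162633) ≈ 0.10816)
Add(Add(U, Function('R')(29, 35)), -158247) = Add(Add(Rational(17590, 162633), Add(-25, Mul(-1, 29))), -158247) = Add(Add(Rational(17590, 162633), Add(-25, -29)), -158247) = Add(Add(Rational(17590, 162633), -54), -158247) = Add(Rational(-8764592, 162633), -158247) = Rational(-25744948943, 162633)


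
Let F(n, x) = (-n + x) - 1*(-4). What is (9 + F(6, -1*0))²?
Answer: 49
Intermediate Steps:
F(n, x) = 4 + x - n (F(n, x) = (x - n) + 4 = 4 + x - n)
(9 + F(6, -1*0))² = (9 + (4 - 1*0 - 1*6))² = (9 + (4 + 0 - 6))² = (9 - 2)² = 7² = 49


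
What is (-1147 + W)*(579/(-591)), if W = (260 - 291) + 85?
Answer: 210949/197 ≈ 1070.8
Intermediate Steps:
W = 54 (W = -31 + 85 = 54)
(-1147 + W)*(579/(-591)) = (-1147 + 54)*(579/(-591)) = -632847*(-1)/591 = -1093*(-193/197) = 210949/197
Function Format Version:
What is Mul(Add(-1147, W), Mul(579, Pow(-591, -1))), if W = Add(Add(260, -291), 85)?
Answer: Rational(210949, 197) ≈ 1070.8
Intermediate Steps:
W = 54 (W = Add(-31, 85) = 54)
Mul(Add(-1147, W), Mul(579, Pow(-591, -1))) = Mul(Add(-1147, 54), Mul(579, Pow(-591, -1))) = Mul(-1093, Mul(579, Rational(-1, 591))) = Mul(-1093, Rational(-193, 197)) = Rational(210949, 197)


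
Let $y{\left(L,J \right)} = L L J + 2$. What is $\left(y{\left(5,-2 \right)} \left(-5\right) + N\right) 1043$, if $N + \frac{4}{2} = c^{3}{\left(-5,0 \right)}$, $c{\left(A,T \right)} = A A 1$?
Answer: $16545109$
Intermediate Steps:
$c{\left(A,T \right)} = A^{2}$ ($c{\left(A,T \right)} = A^{2} \cdot 1 = A^{2}$)
$y{\left(L,J \right)} = 2 + J L^{2}$ ($y{\left(L,J \right)} = L^{2} J + 2 = J L^{2} + 2 = 2 + J L^{2}$)
$N = 15623$ ($N = -2 + \left(\left(-5\right)^{2}\right)^{3} = -2 + 25^{3} = -2 + 15625 = 15623$)
$\left(y{\left(5,-2 \right)} \left(-5\right) + N\right) 1043 = \left(\left(2 - 2 \cdot 5^{2}\right) \left(-5\right) + 15623\right) 1043 = \left(\left(2 - 50\right) \left(-5\right) + 15623\right) 1043 = \left(\left(-48\right) \left(-5\right) + 15623\right) 1043 = \left(240 + 15623\right) 1043 = 15863 \cdot 1043 = 16545109$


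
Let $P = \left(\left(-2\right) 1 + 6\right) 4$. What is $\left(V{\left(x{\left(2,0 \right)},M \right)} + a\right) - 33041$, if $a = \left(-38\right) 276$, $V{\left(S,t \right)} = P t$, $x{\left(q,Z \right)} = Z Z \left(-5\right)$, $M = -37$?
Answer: $-44121$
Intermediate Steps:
$x{\left(q,Z \right)} = - 5 Z^{2}$ ($x{\left(q,Z \right)} = Z^{2} \left(-5\right) = - 5 Z^{2}$)
$P = 16$ ($P = \left(-2 + 6\right) 4 = 4 \cdot 4 = 16$)
$V{\left(S,t \right)} = 16 t$
$a = -10488$
$\left(V{\left(x{\left(2,0 \right)},M \right)} + a\right) - 33041 = \left(16 \left(-37\right) - 10488\right) - 33041 = \left(-592 - 10488\right) - 33041 = -11080 - 33041 = -44121$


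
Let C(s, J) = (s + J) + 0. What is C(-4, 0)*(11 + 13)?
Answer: -96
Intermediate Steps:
C(s, J) = J + s (C(s, J) = (J + s) + 0 = J + s)
C(-4, 0)*(11 + 13) = (0 - 4)*(11 + 13) = -4*24 = -96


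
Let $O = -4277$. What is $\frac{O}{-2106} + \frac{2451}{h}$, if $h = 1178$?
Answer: $\frac{10324}{2511} \approx 4.1115$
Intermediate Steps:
$\frac{O}{-2106} + \frac{2451}{h} = - \frac{4277}{-2106} + \frac{2451}{1178} = \left(-4277\right) \left(- \frac{1}{2106}\right) + 2451 \cdot \frac{1}{1178} = \frac{329}{162} + \frac{129}{62} = \frac{10324}{2511}$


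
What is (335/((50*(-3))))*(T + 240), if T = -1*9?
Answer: -5159/10 ≈ -515.90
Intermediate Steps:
T = -9
(335/((50*(-3))))*(T + 240) = (335/((50*(-3))))*(-9 + 240) = (335/(-150))*231 = (335*(-1/150))*231 = -67/30*231 = -5159/10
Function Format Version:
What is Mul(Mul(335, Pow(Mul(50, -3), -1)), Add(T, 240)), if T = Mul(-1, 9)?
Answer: Rational(-5159, 10) ≈ -515.90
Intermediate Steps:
T = -9
Mul(Mul(335, Pow(Mul(50, -3), -1)), Add(T, 240)) = Mul(Mul(335, Pow(Mul(50, -3), -1)), Add(-9, 240)) = Mul(Mul(335, Pow(-150, -1)), 231) = Mul(Mul(335, Rational(-1, 150)), 231) = Mul(Rational(-67, 30), 231) = Rational(-5159, 10)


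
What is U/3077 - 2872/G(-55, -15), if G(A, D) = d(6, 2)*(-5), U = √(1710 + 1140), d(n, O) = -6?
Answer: -1436/15 + 5*√114/3077 ≈ -95.716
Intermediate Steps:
U = 5*√114 (U = √2850 = 5*√114 ≈ 53.385)
G(A, D) = 30 (G(A, D) = -6*(-5) = 30)
U/3077 - 2872/G(-55, -15) = (5*√114)/3077 - 2872/30 = (5*√114)*(1/3077) - 2872*1/30 = 5*√114/3077 - 1436/15 = -1436/15 + 5*√114/3077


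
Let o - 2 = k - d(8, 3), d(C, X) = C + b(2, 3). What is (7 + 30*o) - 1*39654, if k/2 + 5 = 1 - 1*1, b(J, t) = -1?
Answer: -40097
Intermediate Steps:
d(C, X) = -1 + C (d(C, X) = C - 1 = -1 + C)
k = -10 (k = -10 + 2*(1 - 1*1) = -10 + 2*(1 - 1) = -10 + 2*0 = -10 + 0 = -10)
o = -15 (o = 2 + (-10 - (-1 + 8)) = 2 + (-10 - 1*7) = 2 + (-10 - 7) = 2 - 17 = -15)
(7 + 30*o) - 1*39654 = (7 + 30*(-15)) - 1*39654 = (7 - 450) - 39654 = -443 - 39654 = -40097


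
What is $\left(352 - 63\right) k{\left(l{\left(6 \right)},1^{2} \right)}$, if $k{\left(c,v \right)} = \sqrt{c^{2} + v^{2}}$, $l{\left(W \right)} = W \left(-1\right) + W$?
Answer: $289$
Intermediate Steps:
$l{\left(W \right)} = 0$ ($l{\left(W \right)} = - W + W = 0$)
$\left(352 - 63\right) k{\left(l{\left(6 \right)},1^{2} \right)} = \left(352 - 63\right) \sqrt{0^{2} + \left(1^{2}\right)^{2}} = 289 \sqrt{0 + 1^{2}} = 289 \sqrt{0 + 1} = 289 \sqrt{1} = 289 \cdot 1 = 289$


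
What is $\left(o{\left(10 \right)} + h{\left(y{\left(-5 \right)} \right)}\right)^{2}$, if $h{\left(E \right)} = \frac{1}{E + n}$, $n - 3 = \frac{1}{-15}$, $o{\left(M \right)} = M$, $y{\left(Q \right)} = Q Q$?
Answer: $\frac{17682025}{175561} \approx 100.72$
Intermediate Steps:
$y{\left(Q \right)} = Q^{2}$
$n = \frac{44}{15}$ ($n = 3 + \frac{1}{-15} = 3 - \frac{1}{15} = \frac{44}{15} \approx 2.9333$)
$h{\left(E \right)} = \frac{1}{\frac{44}{15} + E}$ ($h{\left(E \right)} = \frac{1}{E + \frac{44}{15}} = \frac{1}{\frac{44}{15} + E}$)
$\left(o{\left(10 \right)} + h{\left(y{\left(-5 \right)} \right)}\right)^{2} = \left(10 + \frac{15}{44 + 15 \left(-5\right)^{2}}\right)^{2} = \left(10 + \frac{15}{44 + 15 \cdot 25}\right)^{2} = \left(10 + \frac{15}{44 + 375}\right)^{2} = \left(10 + \frac{15}{419}\right)^{2} = \left(\frac{4205}{419}\right)^{2} = \frac{17682025}{175561}$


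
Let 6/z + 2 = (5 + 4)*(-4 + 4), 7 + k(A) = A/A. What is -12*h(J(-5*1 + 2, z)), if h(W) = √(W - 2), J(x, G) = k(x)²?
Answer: -12*√34 ≈ -69.971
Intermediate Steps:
k(A) = -6 (k(A) = -7 + A/A = -7 + 1 = -6)
z = -3 (z = 6/(-2 + (5 + 4)*(-4 + 4)) = 6/(-2 + 9*0) = 6/(-2 + 0) = 6/(-2) = 6*(-½) = -3)
J(x, G) = 36 (J(x, G) = (-6)² = 36)
h(W) = √(-2 + W)
-12*h(J(-5*1 + 2, z)) = -12*√(-2 + 36) = -12*√34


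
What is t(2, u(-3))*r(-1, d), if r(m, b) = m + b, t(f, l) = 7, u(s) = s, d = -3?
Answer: -28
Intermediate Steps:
r(m, b) = b + m
t(2, u(-3))*r(-1, d) = 7*(-3 - 1) = 7*(-4) = -28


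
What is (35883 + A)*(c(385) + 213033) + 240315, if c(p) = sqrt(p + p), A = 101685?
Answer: 29306764059 + 137568*sqrt(770) ≈ 2.9311e+10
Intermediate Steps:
c(p) = sqrt(2)*sqrt(p) (c(p) = sqrt(2*p) = sqrt(2)*sqrt(p))
(35883 + A)*(c(385) + 213033) + 240315 = (35883 + 101685)*(sqrt(2)*sqrt(385) + 213033) + 240315 = 137568*(sqrt(770) + 213033) + 240315 = 137568*(213033 + sqrt(770)) + 240315 = (29306523744 + 137568*sqrt(770)) + 240315 = 29306764059 + 137568*sqrt(770)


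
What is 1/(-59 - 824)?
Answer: -1/883 ≈ -0.0011325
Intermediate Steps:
1/(-59 - 824) = 1/(-883) = -1/883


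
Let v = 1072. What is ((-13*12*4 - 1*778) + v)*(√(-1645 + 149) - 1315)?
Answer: 433950 - 660*I*√374 ≈ 4.3395e+5 - 12764.0*I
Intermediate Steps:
((-13*12*4 - 1*778) + v)*(√(-1645 + 149) - 1315) = ((-13*12*4 - 1*778) + 1072)*(√(-1645 + 149) - 1315) = ((-156*4 - 778) + 1072)*(√(-1496) - 1315) = ((-624 - 778) + 1072)*(2*I*√374 - 1315) = (-1402 + 1072)*(-1315 + 2*I*√374) = -330*(-1315 + 2*I*√374) = 433950 - 660*I*√374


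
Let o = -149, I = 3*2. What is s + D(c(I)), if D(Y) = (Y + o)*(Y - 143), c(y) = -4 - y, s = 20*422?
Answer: 32767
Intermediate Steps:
s = 8440
I = 6
D(Y) = (-149 + Y)*(-143 + Y) (D(Y) = (Y - 149)*(Y - 143) = (-149 + Y)*(-143 + Y))
s + D(c(I)) = 8440 + (21307 + (-4 - 1*6)² - 292*(-4 - 1*6)) = 8440 + (21307 + (-4 - 6)² - 292*(-4 - 6)) = 8440 + (21307 + (-10)² - 292*(-10)) = 8440 + (21307 + 100 + 2920) = 8440 + 24327 = 32767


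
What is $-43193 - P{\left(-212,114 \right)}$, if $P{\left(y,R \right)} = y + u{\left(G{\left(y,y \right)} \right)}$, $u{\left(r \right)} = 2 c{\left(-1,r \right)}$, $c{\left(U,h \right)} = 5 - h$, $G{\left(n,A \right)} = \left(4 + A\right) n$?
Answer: $45201$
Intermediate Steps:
$G{\left(n,A \right)} = n \left(4 + A\right)$
$u{\left(r \right)} = 10 - 2 r$ ($u{\left(r \right)} = 2 \left(5 - r\right) = 10 - 2 r$)
$P{\left(y,R \right)} = 10 + y - 2 y \left(4 + y\right)$ ($P{\left(y,R \right)} = y - \left(-10 + 2 y \left(4 + y\right)\right) = 10 + y - 2 y \left(4 + y\right)$)
$-43193 - P{\left(-212,114 \right)} = -43193 - \left(10 - 212 - - 424 \left(4 - 212\right)\right) = -43193 - \left(10 - 212 - \left(-424\right) \left(-208\right)\right) = -43193 - \left(10 - 212 - 88192\right) = -43193 - -88394 = -43193 + 88394 = 45201$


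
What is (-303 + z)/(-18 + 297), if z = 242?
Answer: -61/279 ≈ -0.21864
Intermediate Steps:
(-303 + z)/(-18 + 297) = (-303 + 242)/(-18 + 297) = -61/279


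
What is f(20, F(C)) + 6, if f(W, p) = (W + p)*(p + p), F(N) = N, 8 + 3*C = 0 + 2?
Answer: -66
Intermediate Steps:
C = -2 (C = -8/3 + (0 + 2)/3 = -8/3 + (1/3)*2 = -8/3 + 2/3 = -2)
f(W, p) = 2*p*(W + p) (f(W, p) = (W + p)*(2*p) = 2*p*(W + p))
f(20, F(C)) + 6 = 2*(-2)*(20 - 2) + 6 = 2*(-2)*18 + 6 = -72 + 6 = -66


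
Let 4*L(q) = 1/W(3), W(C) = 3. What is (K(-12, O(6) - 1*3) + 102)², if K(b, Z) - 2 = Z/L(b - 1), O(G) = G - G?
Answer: 4624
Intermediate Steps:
O(G) = 0
L(q) = 1/12 (L(q) = (¼)/3 = (¼)*(⅓) = 1/12)
K(b, Z) = 2 + 12*Z (K(b, Z) = 2 + Z/(1/12) = 2 + Z*12 = 2 + 12*Z)
(K(-12, O(6) - 1*3) + 102)² = ((2 + 12*(0 - 1*3)) + 102)² = ((2 + 12*(0 - 3)) + 102)² = ((2 + 12*(-3)) + 102)² = ((2 - 36) + 102)² = (-34 + 102)² = 68² = 4624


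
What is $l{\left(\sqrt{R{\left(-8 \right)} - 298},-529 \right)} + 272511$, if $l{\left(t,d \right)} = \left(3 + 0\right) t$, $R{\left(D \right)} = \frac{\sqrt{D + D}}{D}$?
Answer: $272511 + \frac{3 \sqrt{-1192 - 2 i}}{2} \approx 2.7251 \cdot 10^{5} - 51.788 i$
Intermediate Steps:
$R{\left(D \right)} = \frac{\sqrt{2}}{\sqrt{D}}$ ($R{\left(D \right)} = \frac{\sqrt{2 D}}{D} = \frac{\sqrt{2} \sqrt{D}}{D} = \frac{\sqrt{2}}{\sqrt{D}}$)
$l{\left(t,d \right)} = 3 t$
$l{\left(\sqrt{R{\left(-8 \right)} - 298},-529 \right)} + 272511 = 3 \sqrt{\frac{\sqrt{2}}{2 i \sqrt{2}} - 298} + 272511 = 3 \sqrt{\sqrt{2} \left(- \frac{i \sqrt{2}}{4}\right) - 298} + 272511 = 3 \sqrt{- \frac{i}{2} - 298} + 272511 = 3 \sqrt{-298 - \frac{i}{2}} + 272511 = 272511 + 3 \sqrt{-298 - \frac{i}{2}}$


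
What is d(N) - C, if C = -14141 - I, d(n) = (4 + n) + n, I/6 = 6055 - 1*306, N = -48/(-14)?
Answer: 340521/7 ≈ 48646.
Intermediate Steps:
N = 24/7 (N = -48*(-1/14) = 24/7 ≈ 3.4286)
I = 34494 (I = 6*(6055 - 1*306) = 6*(6055 - 306) = 6*5749 = 34494)
d(n) = 4 + 2*n
C = -48635 (C = -14141 - 1*34494 = -14141 - 34494 = -48635)
d(N) - C = (4 + 2*(24/7)) - 1*(-48635) = (4 + 48/7) + 48635 = 76/7 + 48635 = 340521/7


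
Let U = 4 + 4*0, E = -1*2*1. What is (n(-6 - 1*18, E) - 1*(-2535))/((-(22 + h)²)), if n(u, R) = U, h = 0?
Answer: -2539/484 ≈ -5.2459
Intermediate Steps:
E = -2 (E = -2*1 = -2)
U = 4 (U = 4 + 0 = 4)
n(u, R) = 4
(n(-6 - 1*18, E) - 1*(-2535))/((-(22 + h)²)) = (4 - 1*(-2535))/((-(22 + 0)²)) = (4 + 2535)/((-1*22²)) = 2539/((-1*484)) = 2539/(-484) = 2539*(-1/484) = -2539/484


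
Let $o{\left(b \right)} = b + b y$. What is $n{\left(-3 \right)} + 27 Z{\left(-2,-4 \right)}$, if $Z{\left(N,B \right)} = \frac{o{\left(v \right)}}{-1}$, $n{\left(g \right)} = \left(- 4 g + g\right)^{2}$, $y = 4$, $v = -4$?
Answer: $621$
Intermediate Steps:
$o{\left(b \right)} = 5 b$ ($o{\left(b \right)} = b + b 4 = b + 4 b = 5 b$)
$n{\left(g \right)} = 9 g^{2}$ ($n{\left(g \right)} = \left(- 3 g\right)^{2} = 9 g^{2}$)
$Z{\left(N,B \right)} = 20$ ($Z{\left(N,B \right)} = \frac{5 \left(-4\right)}{-1} = \left(-20\right) \left(-1\right) = 20$)
$n{\left(-3 \right)} + 27 Z{\left(-2,-4 \right)} = 9 \left(-3\right)^{2} + 27 \cdot 20 = 9 \cdot 9 + 540 = 81 + 540 = 621$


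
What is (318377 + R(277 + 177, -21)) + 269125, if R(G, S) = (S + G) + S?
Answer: 587914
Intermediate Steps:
R(G, S) = G + 2*S (R(G, S) = (G + S) + S = G + 2*S)
(318377 + R(277 + 177, -21)) + 269125 = (318377 + ((277 + 177) + 2*(-21))) + 269125 = (318377 + (454 - 42)) + 269125 = (318377 + 412) + 269125 = 318789 + 269125 = 587914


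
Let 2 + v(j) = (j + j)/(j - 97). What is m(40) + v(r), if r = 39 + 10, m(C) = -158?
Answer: -3889/24 ≈ -162.04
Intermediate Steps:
r = 49
v(j) = -2 + 2*j/(-97 + j) (v(j) = -2 + (j + j)/(j - 97) = -2 + (2*j)/(-97 + j) = -2 + 2*j/(-97 + j))
m(40) + v(r) = -158 + 194/(-97 + 49) = -158 + 194/(-48) = -158 + 194*(-1/48) = -158 - 97/24 = -3889/24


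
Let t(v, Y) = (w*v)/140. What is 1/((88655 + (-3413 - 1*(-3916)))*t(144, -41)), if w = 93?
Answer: 35/298500984 ≈ 1.1725e-7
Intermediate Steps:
t(v, Y) = 93*v/140 (t(v, Y) = (93*v)/140 = (93*v)*(1/140) = 93*v/140)
1/((88655 + (-3413 - 1*(-3916)))*t(144, -41)) = 1/((88655 + (-3413 - 1*(-3916)))*(((93/140)*144))) = 1/((88655 + (-3413 + 3916))*(3348/35)) = (35/3348)/(88655 + 503) = (35/3348)/89158 = (1/89158)*(35/3348) = 35/298500984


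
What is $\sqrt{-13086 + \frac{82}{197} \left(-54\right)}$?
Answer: $\frac{3 i \sqrt{56525210}}{197} \approx 114.49 i$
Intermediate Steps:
$\sqrt{-13086 + \frac{82}{197} \left(-54\right)} = \sqrt{-13086 - \frac{4428}{197}} = \sqrt{- \frac{2582370}{197}} = \frac{3 i \sqrt{56525210}}{197}$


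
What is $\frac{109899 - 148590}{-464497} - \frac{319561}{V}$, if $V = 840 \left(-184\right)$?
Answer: $\frac{154415206777}{71792656320} \approx 2.1508$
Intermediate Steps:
$V = -154560$
$\frac{109899 - 148590}{-464497} - \frac{319561}{V} = \frac{109899 - 148590}{-464497} - \frac{319561}{-154560} = \left(-38691\right) \left(- \frac{1}{464497}\right) - - \frac{319561}{154560} = \frac{38691}{464497} + \frac{319561}{154560} = \frac{154415206777}{71792656320}$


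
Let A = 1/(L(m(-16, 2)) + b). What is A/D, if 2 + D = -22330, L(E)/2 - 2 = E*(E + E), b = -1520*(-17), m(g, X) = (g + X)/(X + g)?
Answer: -1/577237536 ≈ -1.7324e-9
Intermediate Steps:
m(g, X) = 1 (m(g, X) = (X + g)/(X + g) = 1)
b = 25840
L(E) = 4 + 4*E² (L(E) = 4 + 2*(E*(E + E)) = 4 + 2*(E*(2*E)) = 4 + 2*(2*E²) = 4 + 4*E²)
D = -22332 (D = -2 - 22330 = -22332)
A = 1/25848 (A = 1/((4 + 4*1²) + 25840) = 1/((4 + 4*1) + 25840) = 1/((4 + 4) + 25840) = 1/(8 + 25840) = 1/25848 ≈ 3.8688e-5)
A/D = (1/25848)/(-22332) = (1/25848)*(-1/22332) = -1/577237536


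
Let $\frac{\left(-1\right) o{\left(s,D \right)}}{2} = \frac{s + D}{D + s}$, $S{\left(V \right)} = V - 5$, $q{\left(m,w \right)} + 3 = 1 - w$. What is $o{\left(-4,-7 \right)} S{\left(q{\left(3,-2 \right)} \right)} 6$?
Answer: $60$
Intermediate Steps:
$q{\left(m,w \right)} = -2 - w$ ($q{\left(m,w \right)} = -3 - \left(-1 + w\right) = -2 - w$)
$S{\left(V \right)} = -5 + V$ ($S{\left(V \right)} = V - 5 = -5 + V$)
$o{\left(s,D \right)} = -2$ ($o{\left(s,D \right)} = - 2 \frac{s + D}{D + s} = - 2 \frac{D + s}{D + s} = \left(-2\right) 1 = -2$)
$o{\left(-4,-7 \right)} S{\left(q{\left(3,-2 \right)} \right)} 6 = - 2 \left(-5 - 0\right) 6 = - 2 \left(-5 + \left(-2 + 2\right)\right) 6 = - 2 \left(-5 + 0\right) 6 = \left(-2\right) \left(-5\right) 6 = 10 \cdot 6 = 60$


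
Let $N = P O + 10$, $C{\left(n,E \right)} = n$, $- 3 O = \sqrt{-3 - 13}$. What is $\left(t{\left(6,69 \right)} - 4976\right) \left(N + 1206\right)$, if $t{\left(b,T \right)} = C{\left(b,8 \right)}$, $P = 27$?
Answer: $-6043520 + 178920 i \approx -6.0435 \cdot 10^{6} + 1.7892 \cdot 10^{5} i$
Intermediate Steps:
$O = - \frac{4 i}{3}$ ($O = - \frac{\sqrt{-3 - 13}}{3} = - \frac{\sqrt{-16}}{3} = - \frac{4 i}{3} \approx - 1.3333 i$)
$t{\left(b,T \right)} = b$
$N = 10 - 36 i$ ($N = 27 \left(- \frac{4 i}{3}\right) + 10 = - 36 i + 10 = 10 - 36 i \approx 10.0 - 36.0 i$)
$\left(t{\left(6,69 \right)} - 4976\right) \left(N + 1206\right) = \left(6 - 4976\right) \left(\left(10 - 36 i\right) + 1206\right) = - 4970 \left(1216 - 36 i\right) = -6043520 + 178920 i$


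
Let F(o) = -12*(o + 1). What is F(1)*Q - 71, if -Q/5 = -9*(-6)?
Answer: 6409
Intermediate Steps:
F(o) = -12 - 12*o (F(o) = -12*(1 + o) = -12 - 12*o)
Q = -270 (Q = -(-45)*(-6) = -5*54 = -270)
F(1)*Q - 71 = (-12 - 12*1)*(-270) - 71 = (-12 - 12)*(-270) - 71 = -24*(-270) - 71 = 6480 - 71 = 6409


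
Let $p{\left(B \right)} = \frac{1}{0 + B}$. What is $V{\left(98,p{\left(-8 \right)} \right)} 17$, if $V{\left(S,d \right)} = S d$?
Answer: $- \frac{833}{4} \approx -208.25$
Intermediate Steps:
$p{\left(B \right)} = \frac{1}{B}$
$V{\left(98,p{\left(-8 \right)} \right)} 17 = \frac{98}{-8} \cdot 17 = 98 \left(- \frac{1}{8}\right) 17 = \left(- \frac{49}{4}\right) 17 = - \frac{833}{4}$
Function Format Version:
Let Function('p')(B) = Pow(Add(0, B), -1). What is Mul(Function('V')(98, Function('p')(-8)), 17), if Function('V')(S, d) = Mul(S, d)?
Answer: Rational(-833, 4) ≈ -208.25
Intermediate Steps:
Function('p')(B) = Pow(B, -1)
Mul(Function('V')(98, Function('p')(-8)), 17) = Mul(Mul(98, Pow(-8, -1)), 17) = Mul(Mul(98, Rational(-1, 8)), 17) = Mul(Rational(-49, 4), 17) = Rational(-833, 4)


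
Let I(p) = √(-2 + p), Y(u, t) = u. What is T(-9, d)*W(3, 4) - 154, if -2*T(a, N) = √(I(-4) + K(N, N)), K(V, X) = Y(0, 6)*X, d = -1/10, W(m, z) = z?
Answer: -154 - 2*(-6)^(¼) ≈ -156.21 - 2.2134*I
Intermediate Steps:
d = -⅒ (d = -1*⅒ = -⅒ ≈ -0.10000)
K(V, X) = 0 (K(V, X) = 0*X = 0)
T(a, N) = -6^(¼)*√I/2 (T(a, N) = -√(√(-2 - 4) + 0)/2 = -√(√(-6) + 0)/2 = -√(I*√6 + 0)/2 = -6^(¼)*√I/2)
T(-9, d)*W(3, 4) - 154 = -6^(¼)*√I/2*4 - 154 = -2*6^(¼)*√I - 154 = -154 - 2*6^(¼)*√I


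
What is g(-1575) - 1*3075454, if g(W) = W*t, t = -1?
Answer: -3073879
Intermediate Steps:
g(W) = -W (g(W) = W*(-1) = -W)
g(-1575) - 1*3075454 = -1*(-1575) - 1*3075454 = 1575 - 3075454 = -3073879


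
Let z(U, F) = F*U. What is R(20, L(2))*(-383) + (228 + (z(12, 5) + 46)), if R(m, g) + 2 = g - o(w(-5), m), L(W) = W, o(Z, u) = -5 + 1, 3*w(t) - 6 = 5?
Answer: -1198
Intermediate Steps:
w(t) = 11/3 (w(t) = 2 + (1/3)*5 = 2 + 5/3 = 11/3)
o(Z, u) = -4
R(m, g) = 2 + g (R(m, g) = -2 + (g - 1*(-4)) = -2 + (g + 4) = -2 + (4 + g) = 2 + g)
R(20, L(2))*(-383) + (228 + (z(12, 5) + 46)) = (2 + 2)*(-383) + (228 + (5*12 + 46)) = 4*(-383) + (228 + (60 + 46)) = -1532 + (228 + 106) = -1532 + 334 = -1198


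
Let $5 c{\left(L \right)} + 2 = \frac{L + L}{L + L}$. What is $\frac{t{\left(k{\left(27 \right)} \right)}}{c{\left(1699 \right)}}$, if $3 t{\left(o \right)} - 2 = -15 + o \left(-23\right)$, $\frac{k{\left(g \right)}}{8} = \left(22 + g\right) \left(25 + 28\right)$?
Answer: $796435$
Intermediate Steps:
$k{\left(g \right)} = 9328 + 424 g$ ($k{\left(g \right)} = 8 \left(22 + g\right) \left(25 + 28\right) = 8 \left(22 + g\right) 53 = 8 \left(1166 + 53 g\right) = 9328 + 424 g$)
$c{\left(L \right)} = - \frac{1}{5}$ ($c{\left(L \right)} = - \frac{2}{5} + \frac{\left(L + L\right) \frac{1}{L + L}}{5} = - \frac{2}{5} + \frac{2 L \frac{1}{2 L}}{5} = - \frac{2}{5} + \frac{1}{5} \cdot 1 = - \frac{2}{5} + \frac{1}{5} = - \frac{1}{5}$)
$t{\left(o \right)} = - \frac{13}{3} - \frac{23 o}{3}$ ($t{\left(o \right)} = \frac{2}{3} + \frac{-15 + o \left(-23\right)}{3} = \frac{2}{3} + \frac{-15 - 23 o}{3} = \frac{2}{3} - \left(5 + \frac{23 o}{3}\right) = - \frac{13}{3} - \frac{23 o}{3}$)
$\frac{t{\left(k{\left(27 \right)} \right)}}{c{\left(1699 \right)}} = \frac{- \frac{13}{3} - \frac{23 \left(9328 + 424 \cdot 27\right)}{3}}{- \frac{1}{5}} = \left(- \frac{13}{3} - \frac{23 \left(9328 + 11448\right)}{3}\right) \left(-5\right) = \left(- \frac{13}{3} - \frac{477848}{3}\right) \left(-5\right) = \left(-159287\right) \left(-5\right) = 796435$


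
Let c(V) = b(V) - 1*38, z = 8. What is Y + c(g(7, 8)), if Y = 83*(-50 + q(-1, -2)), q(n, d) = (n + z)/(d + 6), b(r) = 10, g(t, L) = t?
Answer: -16131/4 ≈ -4032.8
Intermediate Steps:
q(n, d) = (8 + n)/(6 + d) (q(n, d) = (n + 8)/(d + 6) = (8 + n)/(6 + d))
Y = -16019/4 (Y = 83*(-50 + (8 - 1)/(6 - 2)) = 83*(-50 + 7/4) = 83*(-193/4) = -16019/4 ≈ -4004.8)
c(V) = -28 (c(V) = 10 - 1*38 = 10 - 38 = -28)
Y + c(g(7, 8)) = -16019/4 - 28 = -16131/4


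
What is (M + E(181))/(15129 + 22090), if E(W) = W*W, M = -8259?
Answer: 24502/37219 ≈ 0.65832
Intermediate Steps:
E(W) = W²
(M + E(181))/(15129 + 22090) = (-8259 + 181²)/(15129 + 22090) = (-8259 + 32761)/37219 = 24502*(1/37219) = 24502/37219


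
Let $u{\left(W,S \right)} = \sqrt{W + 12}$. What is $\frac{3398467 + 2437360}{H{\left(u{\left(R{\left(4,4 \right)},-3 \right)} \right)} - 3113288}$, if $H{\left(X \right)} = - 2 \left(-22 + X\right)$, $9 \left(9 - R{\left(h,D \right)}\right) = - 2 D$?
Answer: $- \frac{40878795133773}{21807648457759} + \frac{17507481 \sqrt{197}}{43615296915518} \approx -1.8745$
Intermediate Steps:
$R{\left(h,D \right)} = 9 + \frac{2 D}{9}$ ($R{\left(h,D \right)} = 9 - \frac{\left(-2\right) D}{9} = 9 + \frac{2 D}{9}$)
$u{\left(W,S \right)} = \sqrt{12 + W}$
$H{\left(X \right)} = 44 - 2 X$
$\frac{3398467 + 2437360}{H{\left(u{\left(R{\left(4,4 \right)},-3 \right)} \right)} - 3113288} = \frac{3398467 + 2437360}{\left(44 - 2 \sqrt{12 + \left(9 + \frac{2}{9} \cdot 4\right)}\right) - 3113288} = \frac{5835827}{\left(44 - 2 \sqrt{12 + \left(9 + \frac{8}{9}\right)}\right) - 3113288} = \frac{5835827}{\left(44 - 2 \sqrt{12 + \frac{89}{9}}\right) - 3113288} = \frac{5835827}{\left(44 - 2 \sqrt{\frac{197}{9}}\right) - 3113288} = \frac{5835827}{\left(44 - 2 \frac{\sqrt{197}}{3}\right) - 3113288} = \frac{5835827}{\left(44 - \frac{2 \sqrt{197}}{3}\right) - 3113288} = \frac{5835827}{-3113244 - \frac{2 \sqrt{197}}{3}}$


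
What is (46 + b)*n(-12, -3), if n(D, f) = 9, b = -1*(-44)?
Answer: 810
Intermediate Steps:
b = 44
(46 + b)*n(-12, -3) = (46 + 44)*9 = 90*9 = 810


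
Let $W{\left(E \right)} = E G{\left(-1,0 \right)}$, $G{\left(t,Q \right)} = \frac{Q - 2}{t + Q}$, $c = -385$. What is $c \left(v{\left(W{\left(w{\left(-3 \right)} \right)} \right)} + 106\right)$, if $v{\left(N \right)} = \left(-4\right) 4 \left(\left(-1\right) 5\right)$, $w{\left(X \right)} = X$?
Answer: $-71610$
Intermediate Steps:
$G{\left(t,Q \right)} = \frac{-2 + Q}{Q + t}$
$W{\left(E \right)} = 2 E$ ($W{\left(E \right)} = E \frac{-2 + 0}{0 - 1} = E \frac{1}{-1} \left(-2\right) = E \left(\left(-1\right) \left(-2\right)\right) = E 2 = 2 E$)
$v{\left(N \right)} = 80$ ($v{\left(N \right)} = \left(-16\right) \left(-5\right) = 80$)
$c \left(v{\left(W{\left(w{\left(-3 \right)} \right)} \right)} + 106\right) = - 385 \left(80 + 106\right) = \left(-385\right) 186 = -71610$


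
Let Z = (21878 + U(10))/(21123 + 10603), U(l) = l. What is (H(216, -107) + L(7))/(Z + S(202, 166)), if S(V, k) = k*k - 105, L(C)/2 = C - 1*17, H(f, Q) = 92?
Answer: 1142136/435466157 ≈ 0.0026228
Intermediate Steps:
L(C) = -34 + 2*C (L(C) = 2*(C - 1*17) = 2*(C - 17) = 2*(-17 + C) = -34 + 2*C)
S(V, k) = -105 + k**2 (S(V, k) = k**2 - 105 = -105 + k**2)
Z = 10944/15863 (Z = (21878 + 10)/(21123 + 10603) = 21888/31726 = 21888*(1/31726) = 10944/15863 ≈ 0.68991)
(H(216, -107) + L(7))/(Z + S(202, 166)) = (92 + (-34 + 2*7))/(10944/15863 + (-105 + 166**2)) = (92 + (-34 + 14))/(10944/15863 + (-105 + 27556)) = (92 - 20)/(10944/15863 + 27451) = 72/(435466157/15863) = 72*(15863/435466157) = 1142136/435466157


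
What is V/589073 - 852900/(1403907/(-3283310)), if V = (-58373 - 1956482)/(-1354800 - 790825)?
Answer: 235961790490000590060899/118295988762015125 ≈ 1.9947e+6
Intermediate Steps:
V = 402971/429125 (V = -2014855/(-2145625) = -2014855*(-1/2145625) = 402971/429125 ≈ 0.93905)
V/589073 - 852900/(1403907/(-3283310)) = (402971/429125)/589073 - 852900/(1403907/(-3283310)) = (402971/429125)*(1/589073) - 852900/(1403907*(-1/3283310)) = 402971/252785951125 - 852900/(-1403907/3283310) = 402971/252785951125 - 852900*(-3283310/1403907) = 402971/252785951125 + 933445033000/467969 = 235961790490000590060899/118295988762015125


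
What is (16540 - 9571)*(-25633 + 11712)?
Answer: -97015449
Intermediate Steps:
(16540 - 9571)*(-25633 + 11712) = 6969*(-13921) = -97015449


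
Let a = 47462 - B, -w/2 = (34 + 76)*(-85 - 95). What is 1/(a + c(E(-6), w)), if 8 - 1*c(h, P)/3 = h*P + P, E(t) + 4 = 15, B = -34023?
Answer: -1/1344091 ≈ -7.4400e-7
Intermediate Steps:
E(t) = 11 (E(t) = -4 + 15 = 11)
w = 39600 (w = -2*(34 + 76)*(-85 - 95) = -220*(-180) = -2*(-19800) = 39600)
c(h, P) = 24 - 3*P - 3*P*h (c(h, P) = 24 - 3*(h*P + P) = 24 - 3*(P*h + P) = 24 - 3*(P + P*h) = 24 + (-3*P - 3*P*h) = 24 - 3*P - 3*P*h)
a = 81485 (a = 47462 - 1*(-34023) = 47462 + 34023 = 81485)
1/(a + c(E(-6), w)) = 1/(81485 + (24 - 3*39600 - 3*39600*11)) = 1/(81485 + (24 - 118800 - 1306800)) = 1/(81485 - 1425576) = 1/(-1344091) = -1/1344091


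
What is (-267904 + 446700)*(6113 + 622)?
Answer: 1204191060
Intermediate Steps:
(-267904 + 446700)*(6113 + 622) = 178796*6735 = 1204191060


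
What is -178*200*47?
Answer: -1673200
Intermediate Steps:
-178*200*47 = -35600*47 = -1673200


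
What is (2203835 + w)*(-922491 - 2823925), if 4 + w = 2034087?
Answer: -15877003801888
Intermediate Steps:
w = 2034083 (w = -4 + 2034087 = 2034083)
(2203835 + w)*(-922491 - 2823925) = (2203835 + 2034083)*(-922491 - 2823925) = 4237918*(-3746416) = -15877003801888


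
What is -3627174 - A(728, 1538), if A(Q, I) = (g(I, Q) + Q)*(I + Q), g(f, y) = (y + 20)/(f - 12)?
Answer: -4027062670/763 ≈ -5.2779e+6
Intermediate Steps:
g(f, y) = (20 + y)/(-12 + f)
A(Q, I) = (I + Q)*(Q + (20 + Q)/(-12 + I)) (A(Q, I) = ((20 + Q)/(-12 + I) + Q)*(I + Q) = (Q + (20 + Q)/(-12 + I))*(I + Q) = (I + Q)*(Q + (20 + Q)/(-12 + I)))
-3627174 - A(728, 1538) = -3627174 - (1538*(20 + 728) + 728*(20 + 728) + 728*(-12 + 1538)*(1538 + 728))/(-12 + 1538) = -3627174 - (1538*748 + 728*748 + 728*1526*2266)/1526 = -3627174 - (1150424 + 544544 + 2517362848)/1526 = -3627174 - 2519057816/1526 = -3627174 - 1*1259528908/763 = -3627174 - 1259528908/763 = -4027062670/763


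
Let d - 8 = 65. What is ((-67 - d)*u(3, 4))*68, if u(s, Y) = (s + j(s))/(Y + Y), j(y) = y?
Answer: -7140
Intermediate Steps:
d = 73 (d = 8 + 65 = 73)
u(s, Y) = s/Y (u(s, Y) = (s + s)/(Y + Y) = (2*s)/((2*Y)) = (2*s)*(1/(2*Y)) = s/Y)
((-67 - d)*u(3, 4))*68 = ((-67 - 1*73)*(3/4))*68 = ((-67 - 73)*(3*(¼)))*68 = -140*¾*68 = -105*68 = -7140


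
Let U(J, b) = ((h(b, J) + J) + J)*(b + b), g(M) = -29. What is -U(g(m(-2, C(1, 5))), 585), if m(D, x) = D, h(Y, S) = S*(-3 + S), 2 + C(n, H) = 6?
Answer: -1017900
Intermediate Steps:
C(n, H) = 4 (C(n, H) = -2 + 6 = 4)
U(J, b) = 2*b*(2*J + J*(-3 + J)) (U(J, b) = ((J*(-3 + J) + J) + J)*(b + b) = ((J + J*(-3 + J)) + J)*(2*b) = (2*J + J*(-3 + J))*(2*b) = 2*b*(2*J + J*(-3 + J)))
-U(g(m(-2, C(1, 5))), 585) = -2*(-29)*585*(-1 - 29) = -2*(-29)*585*(-30) = -1*1017900 = -1017900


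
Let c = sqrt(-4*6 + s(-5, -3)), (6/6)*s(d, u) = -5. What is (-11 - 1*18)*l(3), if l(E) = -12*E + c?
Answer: 1044 - 29*I*sqrt(29) ≈ 1044.0 - 156.17*I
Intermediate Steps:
s(d, u) = -5
c = I*sqrt(29) (c = sqrt(-4*6 - 5) = sqrt(-24 - 5) = sqrt(-29) = I*sqrt(29) ≈ 5.3852*I)
l(E) = -12*E + I*sqrt(29)
(-11 - 1*18)*l(3) = (-11 - 1*18)*(-12*3 + I*sqrt(29)) = (-11 - 18)*(-36 + I*sqrt(29)) = -29*(-36 + I*sqrt(29)) = 1044 - 29*I*sqrt(29)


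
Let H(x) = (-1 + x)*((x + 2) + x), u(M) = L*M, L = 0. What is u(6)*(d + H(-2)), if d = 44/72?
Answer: 0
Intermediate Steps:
d = 11/18 (d = 44*(1/72) = 11/18 ≈ 0.61111)
u(M) = 0 (u(M) = 0*M = 0)
H(x) = (-1 + x)*(2 + 2*x) (H(x) = (-1 + x)*((2 + x) + x) = (-1 + x)*(2 + 2*x))
u(6)*(d + H(-2)) = 0*(11/18 + (-2 + 2*(-2)²)) = 0*(11/18 + (-2 + 2*4)) = 0*(11/18 + (-2 + 8)) = 0*(11/18 + 6) = 0*(119/18) = 0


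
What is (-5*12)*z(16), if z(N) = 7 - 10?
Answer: 180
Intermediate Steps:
z(N) = -3
(-5*12)*z(16) = -5*12*(-3) = -60*(-3) = 180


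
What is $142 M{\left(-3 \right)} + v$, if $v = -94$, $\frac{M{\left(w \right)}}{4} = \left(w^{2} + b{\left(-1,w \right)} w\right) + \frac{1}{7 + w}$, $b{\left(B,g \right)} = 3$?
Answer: $48$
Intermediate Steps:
$M{\left(w \right)} = 4 w^{2} + \frac{4}{7 + w} + 12 w$ ($M{\left(w \right)} = 4 \left(\left(w^{2} + 3 w\right) + \frac{1}{7 + w}\right) = 4 \left(w^{2} + \frac{1}{7 + w} + 3 w\right) = 4 w^{2} + \frac{4}{7 + w} + 12 w$)
$142 M{\left(-3 \right)} + v = 142 \frac{4 \left(1 + \left(-3\right)^{3} + 10 \left(-3\right)^{2} + 21 \left(-3\right)\right)}{7 - 3} - 94 = 142 \frac{4 \left(1 - 27 + 10 \cdot 9 - 63\right)}{4} - 94 = 142 \cdot 4 \cdot \frac{1}{4} \left(1 - 27 + 90 - 63\right) - 94 = 142 \cdot 4 \cdot \frac{1}{4} \cdot 1 - 94 = 142 \cdot 1 - 94 = 142 - 94 = 48$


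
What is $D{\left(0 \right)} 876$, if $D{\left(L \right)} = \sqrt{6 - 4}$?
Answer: $876 \sqrt{2} \approx 1238.9$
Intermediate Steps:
$D{\left(L \right)} = \sqrt{2}$
$D{\left(0 \right)} 876 = \sqrt{2} \cdot 876 = 876 \sqrt{2}$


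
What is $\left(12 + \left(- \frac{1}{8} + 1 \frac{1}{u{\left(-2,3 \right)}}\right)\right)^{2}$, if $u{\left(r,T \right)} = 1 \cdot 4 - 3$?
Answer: $\frac{10609}{64} \approx 165.77$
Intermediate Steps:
$u{\left(r,T \right)} = 1$ ($u{\left(r,T \right)} = 4 - 3 = 1$)
$\left(12 + \left(- \frac{1}{8} + 1 \frac{1}{u{\left(-2,3 \right)}}\right)\right)^{2} = \left(12 + \left(- \frac{1}{8} + 1 \cdot 1^{-1}\right)\right)^{2} = \left(12 + \left(\left(-1\right) \frac{1}{8} + 1 \cdot 1\right)\right)^{2} = \left(12 + \left(- \frac{1}{8} + 1\right)\right)^{2} = \left(12 + \frac{7}{8}\right)^{2} = \left(\frac{103}{8}\right)^{2} = \frac{10609}{64}$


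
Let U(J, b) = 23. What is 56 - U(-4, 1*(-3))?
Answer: 33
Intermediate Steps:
56 - U(-4, 1*(-3)) = 56 - 1*23 = 56 - 23 = 33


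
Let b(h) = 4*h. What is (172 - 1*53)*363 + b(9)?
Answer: 43233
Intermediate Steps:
(172 - 1*53)*363 + b(9) = (172 - 1*53)*363 + 4*9 = (172 - 53)*363 + 36 = 119*363 + 36 = 43197 + 36 = 43233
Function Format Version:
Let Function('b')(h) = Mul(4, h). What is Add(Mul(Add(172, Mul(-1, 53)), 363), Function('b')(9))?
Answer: 43233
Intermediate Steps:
Add(Mul(Add(172, Mul(-1, 53)), 363), Function('b')(9)) = Add(Mul(Add(172, Mul(-1, 53)), 363), Mul(4, 9)) = Add(Mul(Add(172, -53), 363), 36) = Add(Mul(119, 363), 36) = Add(43197, 36) = 43233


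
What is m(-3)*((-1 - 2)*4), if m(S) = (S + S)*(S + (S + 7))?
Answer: 72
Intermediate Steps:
m(S) = 2*S*(7 + 2*S) (m(S) = (2*S)*(S + (7 + S)) = (2*S)*(7 + 2*S) = 2*S*(7 + 2*S))
m(-3)*((-1 - 2)*4) = (2*(-3)*(7 + 2*(-3)))*((-1 - 2)*4) = (2*(-3)*(7 - 6))*(-3*4) = (2*(-3)*1)*(-12) = -6*(-12) = 72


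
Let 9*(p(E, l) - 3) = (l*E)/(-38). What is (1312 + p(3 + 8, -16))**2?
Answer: 50603852209/29241 ≈ 1.7306e+6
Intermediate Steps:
p(E, l) = 3 - E*l/342 (p(E, l) = 3 + ((l*E)/(-38))/9 = 3 + ((E*l)*(-1/38))/9 = 3 + (-E*l/38)/9 = 3 - E*l/342)
(1312 + p(3 + 8, -16))**2 = (1312 + (3 - 1/342*(3 + 8)*(-16)))**2 = (1312 + (3 - 1/342*11*(-16)))**2 = (1312 + (3 + 88/171))**2 = (1312 + 601/171)**2 = (224953/171)**2 = 50603852209/29241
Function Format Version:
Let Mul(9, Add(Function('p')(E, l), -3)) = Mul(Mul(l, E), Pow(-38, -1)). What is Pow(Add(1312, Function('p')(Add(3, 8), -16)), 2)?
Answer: Rational(50603852209, 29241) ≈ 1.7306e+6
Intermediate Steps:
Function('p')(E, l) = Add(3, Mul(Rational(-1, 342), E, l)) (Function('p')(E, l) = Add(3, Mul(Rational(1, 9), Mul(Mul(l, E), Pow(-38, -1)))) = Add(3, Mul(Rational(1, 9), Mul(Mul(E, l), Rational(-1, 38)))) = Add(3, Mul(Rational(1, 9), Mul(Rational(-1, 38), E, l))) = Add(3, Mul(Rational(-1, 342), E, l)))
Pow(Add(1312, Function('p')(Add(3, 8), -16)), 2) = Pow(Add(1312, Add(3, Mul(Rational(-1, 342), Add(3, 8), -16))), 2) = Pow(Add(1312, Add(3, Mul(Rational(-1, 342), 11, -16))), 2) = Pow(Add(1312, Add(3, Rational(88, 171))), 2) = Pow(Add(1312, Rational(601, 171)), 2) = Pow(Rational(224953, 171), 2) = Rational(50603852209, 29241)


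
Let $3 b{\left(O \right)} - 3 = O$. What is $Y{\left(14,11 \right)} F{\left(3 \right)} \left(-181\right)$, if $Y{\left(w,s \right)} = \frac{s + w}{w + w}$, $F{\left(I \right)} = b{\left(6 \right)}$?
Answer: $- \frac{13575}{28} \approx -484.82$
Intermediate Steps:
$b{\left(O \right)} = 1 + \frac{O}{3}$
$F{\left(I \right)} = 3$ ($F{\left(I \right)} = 1 + \frac{1}{3} \cdot 6 = 1 + 2 = 3$)
$Y{\left(w,s \right)} = \frac{s + w}{2 w}$
$Y{\left(14,11 \right)} F{\left(3 \right)} \left(-181\right) = \frac{11 + 14}{2 \cdot 14} \cdot 3 \left(-181\right) = \frac{1}{2} \cdot \frac{1}{14} \cdot 25 \cdot 3 \left(-181\right) = \frac{25}{28} \cdot 3 \left(-181\right) = \frac{75}{28} \left(-181\right) = - \frac{13575}{28}$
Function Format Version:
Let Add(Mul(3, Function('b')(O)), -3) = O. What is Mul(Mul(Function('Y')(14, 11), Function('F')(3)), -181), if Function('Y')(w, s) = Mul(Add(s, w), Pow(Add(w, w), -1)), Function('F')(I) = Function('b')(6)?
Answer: Rational(-13575, 28) ≈ -484.82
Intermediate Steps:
Function('b')(O) = Add(1, Mul(Rational(1, 3), O))
Function('F')(I) = 3 (Function('F')(I) = Add(1, Mul(Rational(1, 3), 6)) = Add(1, 2) = 3)
Function('Y')(w, s) = Mul(Rational(1, 2), Pow(w, -1), Add(s, w)) (Function('Y')(w, s) = Mul(Add(s, w), Pow(Mul(2, w), -1)) = Mul(Add(s, w), Mul(Rational(1, 2), Pow(w, -1))) = Mul(Rational(1, 2), Pow(w, -1), Add(s, w)))
Mul(Mul(Function('Y')(14, 11), Function('F')(3)), -181) = Mul(Mul(Mul(Rational(1, 2), Pow(14, -1), Add(11, 14)), 3), -181) = Mul(Mul(Mul(Rational(1, 2), Rational(1, 14), 25), 3), -181) = Mul(Mul(Rational(25, 28), 3), -181) = Mul(Rational(75, 28), -181) = Rational(-13575, 28)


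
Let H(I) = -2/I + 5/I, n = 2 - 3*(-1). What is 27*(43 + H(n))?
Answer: 5886/5 ≈ 1177.2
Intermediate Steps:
n = 5 (n = 2 + 3 = 5)
H(I) = 3/I
27*(43 + H(n)) = 27*(43 + 3/5) = 27*(218/5) = 5886/5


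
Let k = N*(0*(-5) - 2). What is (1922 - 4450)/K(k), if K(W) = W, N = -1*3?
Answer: -1264/3 ≈ -421.33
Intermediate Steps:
N = -3
k = 6 (k = -3*(0*(-5) - 2) = -3*(0 - 2) = -3*(-2) = 6)
(1922 - 4450)/K(k) = (1922 - 4450)/6 = -2528*⅙ = -1264/3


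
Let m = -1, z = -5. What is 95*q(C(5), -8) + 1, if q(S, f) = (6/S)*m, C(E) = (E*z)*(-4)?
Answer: -47/10 ≈ -4.7000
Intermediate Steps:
C(E) = 20*E (C(E) = (E*(-5))*(-4) = -5*E*(-4) = 20*E)
q(S, f) = -6/S (q(S, f) = (6/S)*(-1) = -6/S)
95*q(C(5), -8) + 1 = 95*(-6/(20*5)) + 1 = 95*(-6/100) + 1 = 95*(-6*1/100) + 1 = 95*(-3/50) + 1 = -57/10 + 1 = -47/10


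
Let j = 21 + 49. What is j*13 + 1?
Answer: 911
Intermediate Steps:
j = 70
j*13 + 1 = 70*13 + 1 = 910 + 1 = 911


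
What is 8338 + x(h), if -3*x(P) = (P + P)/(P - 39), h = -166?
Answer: 5127538/615 ≈ 8337.5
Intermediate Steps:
x(P) = -2*P/(3*(-39 + P)) (x(P) = -(P + P)/(3*(P - 39)) = -2*P/(3*(-39 + P)))
8338 + x(h) = 8338 - 2*(-166)/(-117 + 3*(-166)) = 8338 - 2*(-166)/(-117 - 498) = 8338 - 2*(-166)/(-615) = 8338 - 2*(-166)*(-1/615) = 8338 - 332/615 = 5127538/615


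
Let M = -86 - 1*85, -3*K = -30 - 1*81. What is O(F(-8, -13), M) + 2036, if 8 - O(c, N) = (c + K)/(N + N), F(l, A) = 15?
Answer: 349550/171 ≈ 2044.2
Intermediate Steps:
K = 37 (K = -(-30 - 1*81)/3 = -(-30 - 81)/3 = -⅓*(-111) = 37)
M = -171 (M = -86 - 85 = -171)
O(c, N) = 8 - (37 + c)/(2*N) (O(c, N) = 8 - (c + 37)/(N + N) = 8 - (37 + c)/(2*N))
O(F(-8, -13), M) + 2036 = (½)*(-37 - 1*15 + 16*(-171))/(-171) + 2036 = (½)*(-1/171)*(-37 - 15 - 2736) + 2036 = (½)*(-1/171)*(-2788) + 2036 = 1394/171 + 2036 = 349550/171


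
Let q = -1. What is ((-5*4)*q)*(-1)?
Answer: -20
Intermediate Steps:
((-5*4)*q)*(-1) = (-5*4*(-1))*(-1) = -20*(-1)*(-1) = 20*(-1) = -20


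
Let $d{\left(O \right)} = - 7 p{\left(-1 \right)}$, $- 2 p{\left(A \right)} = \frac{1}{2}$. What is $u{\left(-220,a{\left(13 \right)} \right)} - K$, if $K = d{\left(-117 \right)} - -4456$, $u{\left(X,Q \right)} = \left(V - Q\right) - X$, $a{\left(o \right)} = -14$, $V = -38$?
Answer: $- \frac{17047}{4} \approx -4261.8$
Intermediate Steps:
$p{\left(A \right)} = - \frac{1}{4}$ ($p{\left(A \right)} = - \frac{1}{2 \cdot 2} = \left(- \frac{1}{2}\right) \frac{1}{2} = - \frac{1}{4}$)
$d{\left(O \right)} = \frac{7}{4}$ ($d{\left(O \right)} = \left(-7\right) \left(- \frac{1}{4}\right) = \frac{7}{4}$)
$u{\left(X,Q \right)} = -38 - Q - X$ ($u{\left(X,Q \right)} = \left(-38 - Q\right) - X = -38 - Q - X$)
$K = \frac{17831}{4}$ ($K = \frac{7}{4} - -4456 = \frac{7}{4} + 4456 = \frac{17831}{4} \approx 4457.8$)
$u{\left(-220,a{\left(13 \right)} \right)} - K = \left(-38 - -14 - -220\right) - \frac{17831}{4} = \left(-38 + 14 + 220\right) - \frac{17831}{4} = 196 - \frac{17831}{4} = - \frac{17047}{4}$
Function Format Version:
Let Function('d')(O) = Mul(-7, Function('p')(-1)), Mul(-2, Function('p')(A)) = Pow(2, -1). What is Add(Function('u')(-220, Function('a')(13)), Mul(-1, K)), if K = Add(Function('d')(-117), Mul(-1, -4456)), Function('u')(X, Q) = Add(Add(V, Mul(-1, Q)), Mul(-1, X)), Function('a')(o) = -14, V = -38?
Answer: Rational(-17047, 4) ≈ -4261.8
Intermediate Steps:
Function('p')(A) = Rational(-1, 4) (Function('p')(A) = Mul(Rational(-1, 2), Pow(2, -1)) = Mul(Rational(-1, 2), Rational(1, 2)) = Rational(-1, 4))
Function('d')(O) = Rational(7, 4) (Function('d')(O) = Mul(-7, Rational(-1, 4)) = Rational(7, 4))
Function('u')(X, Q) = Add(-38, Mul(-1, Q), Mul(-1, X)) (Function('u')(X, Q) = Add(Add(-38, Mul(-1, Q)), Mul(-1, X)) = Add(-38, Mul(-1, Q), Mul(-1, X)))
K = Rational(17831, 4) (K = Add(Rational(7, 4), Mul(-1, -4456)) = Add(Rational(7, 4), 4456) = Rational(17831, 4) ≈ 4457.8)
Add(Function('u')(-220, Function('a')(13)), Mul(-1, K)) = Add(Add(-38, Mul(-1, -14), Mul(-1, -220)), Mul(-1, Rational(17831, 4))) = Add(Add(-38, 14, 220), Rational(-17831, 4)) = Add(196, Rational(-17831, 4)) = Rational(-17047, 4)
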